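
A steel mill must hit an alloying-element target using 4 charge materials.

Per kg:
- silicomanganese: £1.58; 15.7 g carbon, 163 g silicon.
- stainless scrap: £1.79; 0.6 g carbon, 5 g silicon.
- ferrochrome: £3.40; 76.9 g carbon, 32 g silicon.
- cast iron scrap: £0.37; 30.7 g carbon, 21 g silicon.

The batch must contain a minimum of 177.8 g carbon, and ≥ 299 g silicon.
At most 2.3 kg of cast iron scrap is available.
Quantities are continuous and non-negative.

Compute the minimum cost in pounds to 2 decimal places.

£6.76

Let x1 = kg of silicomanganese, x2 = kg of stainless scrap, x3 = kg of ferrochrome, x4 = kg of cast iron scrap.
Minimise 1.58x1 + 1.79x2 + 3.4x3 + 0.37x4 with:
  15.7x1 + 0.6x2 + 76.9x3 + 30.7x4 ≥ 177.8   (carbon)
  163x1 + 5x2 + 32x3 + 21x4 ≥ 299   (silicon)
  x4 ≤ 2.3
  x1, x2, x3, x4 ≥ 0.
The cheapest feasible vertex uses only silicomanganese, ferrochrome, cast iron scrap; stainless scrap is not used. Binding constraints: carbon, silicon, the cast iron scrap cap.
So silicomanganese = 1.317 kg, ferrochrome = 1.125 kg, cast iron scrap = 2.3 kg.
Hence cost = 1.58·1.317 + 3.4·1.125 + 0.37·2.3 = £6.7569.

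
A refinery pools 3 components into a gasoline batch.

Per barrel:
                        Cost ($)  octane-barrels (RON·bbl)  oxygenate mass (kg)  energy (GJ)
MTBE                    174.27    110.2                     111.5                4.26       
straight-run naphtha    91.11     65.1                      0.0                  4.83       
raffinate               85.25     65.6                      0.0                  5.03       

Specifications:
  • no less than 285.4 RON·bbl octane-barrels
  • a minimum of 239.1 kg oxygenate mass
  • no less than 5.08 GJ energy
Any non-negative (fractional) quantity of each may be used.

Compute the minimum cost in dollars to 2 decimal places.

Set it up as a linear program. Let x1 = barrels of MTBE, x2 = barrels of straight-run naphtha, x3 = barrels of raffinate.
min 174.27x1 + 91.11x2 + 85.25x3 subject to:
  110.2x1 + 65.1x2 + 65.6x3 ≥ 285.4   (octane-barrels)
  111.5x1 ≥ 239.1   (oxygenate mass)
  4.26x1 + 4.83x2 + 5.03x3 ≥ 5.08   (energy)
  x1, x2, x3 ≥ 0.
The minimum-cost mix takes nothing from straight-run naphtha — only MTBE, raffinate. There the octane-barrels and oxygenate mass constraints are tight.
So MTBE = 2.1444 barrels, raffinate = 0.74829 barrels.
Objective = 174.27·2.1444 + 85.25·0.74829 = 437.4963.

$437.50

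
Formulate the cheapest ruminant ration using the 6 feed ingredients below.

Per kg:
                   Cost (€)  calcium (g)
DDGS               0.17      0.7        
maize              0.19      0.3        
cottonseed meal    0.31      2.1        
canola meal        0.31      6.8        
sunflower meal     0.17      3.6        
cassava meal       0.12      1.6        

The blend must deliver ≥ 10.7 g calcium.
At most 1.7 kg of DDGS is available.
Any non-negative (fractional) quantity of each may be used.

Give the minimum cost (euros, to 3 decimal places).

€0.488

Let x1 = kg of DDGS, x2 = kg of maize, x3 = kg of cottonseed meal, x4 = kg of canola meal, x5 = kg of sunflower meal, x6 = kg of cassava meal.
Minimize 0.17x1 + 0.19x2 + 0.31x3 + 0.31x4 + 0.17x5 + 0.12x6 s.t.:
  0.7x1 + 0.3x2 + 2.1x3 + 6.8x4 + 3.6x5 + 1.6x6 ≥ 10.7   (calcium)
  x1 ≤ 1.7
  x1, x2, x3, x4, x5, x6 ≥ 0.
At the optimum only canola meal is positive (DDGS, maize, cottonseed meal, sunflower meal, cassava meal = 0). Binding constraint: calcium.
So canola meal = 1.574 kg.
Total cost: 0.31·1.574 = 0.48794.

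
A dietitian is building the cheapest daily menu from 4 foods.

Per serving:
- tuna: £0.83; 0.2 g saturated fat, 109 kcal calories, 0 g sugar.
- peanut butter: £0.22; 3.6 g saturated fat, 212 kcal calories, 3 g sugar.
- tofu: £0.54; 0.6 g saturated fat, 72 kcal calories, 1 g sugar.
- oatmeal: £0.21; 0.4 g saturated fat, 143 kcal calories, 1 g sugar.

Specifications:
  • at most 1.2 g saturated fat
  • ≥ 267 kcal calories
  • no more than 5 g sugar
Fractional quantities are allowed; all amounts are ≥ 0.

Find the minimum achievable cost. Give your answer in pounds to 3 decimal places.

Treat it as an LP. Let x1 = servings of tuna, x2 = servings of peanut butter, x3 = servings of tofu, x4 = servings of oatmeal.
Minimise 0.83x1 + 0.22x2 + 0.54x3 + 0.21x4 with:
  0.2x1 + 3.6x2 + 0.6x3 + 0.4x4 ≤ 1.2   (saturated fat)
  109x1 + 212x2 + 72x3 + 143x4 ≥ 267   (calories)
  3x2 + 1x3 + 1x4 ≤ 5   (sugar)
  x1, x2, x3, x4 ≥ 0.
At the optimum only peanut butter, oatmeal are positive (tuna, tofu = 0). Binding constraints: saturated fat and calories.
So peanut butter = 0.1507 servings, oatmeal = 1.644 servings.
Objective = 0.22·0.1507 + 0.21·1.644 = 0.37839.

£0.378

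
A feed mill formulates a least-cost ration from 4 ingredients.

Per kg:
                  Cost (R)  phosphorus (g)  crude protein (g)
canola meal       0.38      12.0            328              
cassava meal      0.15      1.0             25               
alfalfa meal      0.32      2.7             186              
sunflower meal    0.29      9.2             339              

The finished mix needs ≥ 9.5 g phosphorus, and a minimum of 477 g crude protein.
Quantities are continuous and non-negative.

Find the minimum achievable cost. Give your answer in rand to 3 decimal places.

R0.408

Set it up as a linear program. Let x1 = kg of canola meal, x2 = kg of cassava meal, x3 = kg of alfalfa meal, x4 = kg of sunflower meal.
min 0.38x1 + 0.15x2 + 0.32x3 + 0.29x4 with:
  12x1 + 1x2 + 2.7x3 + 9.2x4 ≥ 9.5   (phosphorus)
  328x1 + 25x2 + 186x3 + 339x4 ≥ 477   (crude protein)
  x1, x2, x3, x4 ≥ 0.
At the optimum only sunflower meal is positive (canola meal, cassava meal, alfalfa meal = 0). There the crude protein constraint is tight.
Solving gives x4 = 1.407.
Objective = 0.29·1.407 = 0.40803.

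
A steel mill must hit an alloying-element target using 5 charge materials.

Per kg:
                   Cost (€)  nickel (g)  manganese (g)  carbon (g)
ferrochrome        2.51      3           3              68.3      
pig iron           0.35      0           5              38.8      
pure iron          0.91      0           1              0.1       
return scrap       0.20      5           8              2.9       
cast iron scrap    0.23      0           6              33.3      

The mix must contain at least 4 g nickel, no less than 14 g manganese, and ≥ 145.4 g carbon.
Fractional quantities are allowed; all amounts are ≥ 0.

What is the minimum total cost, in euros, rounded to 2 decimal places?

Let x1 = kg of ferrochrome, x2 = kg of pig iron, x3 = kg of pure iron, x4 = kg of return scrap, x5 = kg of cast iron scrap.
Minimize 2.51x1 + 0.35x2 + 0.91x3 + 0.2x4 + 0.23x5 s.t.:
  3x1 + 5x4 ≥ 4   (nickel)
  3x1 + 5x2 + 1x3 + 8x4 + 6x5 ≥ 14   (manganese)
  68.3x1 + 38.8x2 + 0.1x3 + 2.9x4 + 33.3x5 ≥ 145.4   (carbon)
  x1, x2, x3, x4, x5 ≥ 0.
The cheapest feasible vertex uses only return scrap, cast iron scrap; ferrochrome, pig iron, pure iron are not used. Binding constraints: nickel and carbon.
That vertex is x4 = 0.8, x5 = 4.297.
Hence cost = 0.2·0.8 + 0.23·4.297 = €1.1483.

€1.15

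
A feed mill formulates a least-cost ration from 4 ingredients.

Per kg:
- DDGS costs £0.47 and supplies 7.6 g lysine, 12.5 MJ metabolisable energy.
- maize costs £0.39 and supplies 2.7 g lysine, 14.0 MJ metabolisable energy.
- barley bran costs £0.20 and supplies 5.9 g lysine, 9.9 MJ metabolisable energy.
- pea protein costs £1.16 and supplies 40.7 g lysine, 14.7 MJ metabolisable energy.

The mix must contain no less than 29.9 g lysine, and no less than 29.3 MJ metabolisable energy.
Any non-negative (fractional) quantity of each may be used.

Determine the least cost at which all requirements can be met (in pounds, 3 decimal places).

Treat it as an LP. Let x1 = kg of DDGS, x2 = kg of maize, x3 = kg of barley bran, x4 = kg of pea protein.
Minimise 0.47x1 + 0.39x2 + 0.2x3 + 1.16x4 with:
  7.6x1 + 2.7x2 + 5.9x3 + 40.7x4 ≥ 29.9   (lysine)
  12.5x1 + 14x2 + 9.9x3 + 14.7x4 ≥ 29.3   (metabolisable energy)
  x1, x2, x3, x4 ≥ 0.
The cheapest feasible vertex uses only barley bran, pea protein; DDGS, maize are not used. The lysine and metabolisable energy requirements are met with equality.
Optimal quantities: barley bran = 2.381 kg, pea protein = 0.3894 kg.
Cost = 0.2·2.381 + 1.16·0.3894 = 0.92790.

£0.928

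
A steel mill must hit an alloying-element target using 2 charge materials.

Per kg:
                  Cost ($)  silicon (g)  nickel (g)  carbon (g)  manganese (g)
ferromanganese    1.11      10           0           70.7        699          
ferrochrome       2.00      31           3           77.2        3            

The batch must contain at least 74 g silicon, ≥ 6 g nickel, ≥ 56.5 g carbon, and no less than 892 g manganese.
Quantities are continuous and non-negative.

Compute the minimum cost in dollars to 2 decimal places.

$5.41

Let x1 = kg of ferromanganese, x2 = kg of ferrochrome.
min 1.11x1 + 2x2 s.t.:
  10x1 + 31x2 ≥ 74   (silicon)
  3x2 ≥ 6   (nickel)
  70.7x1 + 77.2x2 ≥ 56.5   (carbon)
  699x1 + 3x2 ≥ 892   (manganese)
  x1, x2 ≥ 0.
Both inputs are positive at the optimum. The nickel and manganese requirements are met with equality.
So ferromanganese = 1.268 kg, ferrochrome = 2 kg.
Total cost: 1.11·1.268 + 2·2 = 5.4075.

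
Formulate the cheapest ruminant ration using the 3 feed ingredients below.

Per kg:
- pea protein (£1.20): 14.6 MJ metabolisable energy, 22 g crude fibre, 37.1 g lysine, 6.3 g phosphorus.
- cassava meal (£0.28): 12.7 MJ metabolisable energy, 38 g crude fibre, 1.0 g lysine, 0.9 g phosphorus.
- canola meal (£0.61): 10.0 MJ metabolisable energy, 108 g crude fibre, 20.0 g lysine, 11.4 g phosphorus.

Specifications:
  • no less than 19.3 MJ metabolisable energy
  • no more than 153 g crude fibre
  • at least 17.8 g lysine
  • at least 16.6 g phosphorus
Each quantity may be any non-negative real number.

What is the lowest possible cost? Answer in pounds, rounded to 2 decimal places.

This is a linear program. Let x1 = kg of pea protein, x2 = kg of cassava meal, x3 = kg of canola meal.
Minimise 1.2x1 + 0.28x2 + 0.61x3 subject to:
  14.6x1 + 12.7x2 + 10x3 ≥ 19.3   (metabolisable energy)
  22x1 + 38x2 + 108x3 ≤ 153   (crude fibre)
  37.1x1 + 1x2 + 20x3 ≥ 17.8   (lysine)
  6.3x1 + 0.9x2 + 11.4x3 ≥ 16.6   (phosphorus)
  x1, x2, x3 ≥ 0.
The optimal mix uses every input. There the metabolisable energy, crude fibre, phosphorus constraints are tight.
That vertex is x1 = 0.2659, x2 = 0.1953, x3 = 1.294.
Total cost: 1.2·0.2659 + 0.28·0.1953 + 0.61·1.294 = 1.1631.

£1.16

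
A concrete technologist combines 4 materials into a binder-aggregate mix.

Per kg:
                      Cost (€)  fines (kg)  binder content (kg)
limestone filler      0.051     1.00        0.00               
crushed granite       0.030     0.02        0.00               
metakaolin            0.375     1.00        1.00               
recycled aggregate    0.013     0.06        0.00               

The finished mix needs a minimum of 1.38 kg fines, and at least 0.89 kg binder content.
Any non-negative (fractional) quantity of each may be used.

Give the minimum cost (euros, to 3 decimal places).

€0.359

This is a linear program. Let x1 = kg of limestone filler, x2 = kg of crushed granite, x3 = kg of metakaolin, x4 = kg of recycled aggregate.
Minimise 0.051x1 + 0.03x2 + 0.375x3 + 0.013x4 subject to:
  1x1 + 0.02x2 + 1x3 + 0.06x4 ≥ 1.38   (fines)
  1x3 ≥ 0.89   (binder content)
  x1, x2, x3, x4 ≥ 0.
The cheapest feasible vertex uses only limestone filler, metakaolin; crushed granite, recycled aggregate are not used. There the fines and binder content constraints are tight.
Optimal quantities: limestone filler = 0.49 kg, metakaolin = 0.89 kg.
Hence cost = 0.051·0.49 + 0.375·0.89 = €0.35874.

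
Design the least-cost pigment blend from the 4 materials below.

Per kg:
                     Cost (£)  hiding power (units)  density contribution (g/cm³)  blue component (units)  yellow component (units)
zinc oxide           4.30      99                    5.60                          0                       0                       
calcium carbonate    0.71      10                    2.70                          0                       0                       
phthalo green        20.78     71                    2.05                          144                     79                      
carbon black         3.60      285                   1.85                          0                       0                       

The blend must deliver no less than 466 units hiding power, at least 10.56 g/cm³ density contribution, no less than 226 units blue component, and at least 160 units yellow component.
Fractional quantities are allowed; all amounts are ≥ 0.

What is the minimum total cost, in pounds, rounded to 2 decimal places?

Let x1 = kg of zinc oxide, x2 = kg of calcium carbonate, x3 = kg of phthalo green, x4 = kg of carbon black.
min 4.3x1 + 0.71x2 + 20.78x3 + 3.6x4 s.t.:
  99x1 + 10x2 + 71x3 + 285x4 ≥ 466   (hiding power)
  5.6x1 + 2.7x2 + 2.05x3 + 1.85x4 ≥ 10.56   (density contribution)
  144x3 ≥ 226   (blue component)
  79x3 ≥ 160   (yellow component)
  x1, x2, x3, x4 ≥ 0.
The minimum-cost mix takes nothing from zinc oxide — only calcium carbonate, phthalo green, carbon black. There the hiding power, density contribution, yellow component constraints are tight.
Optimal quantities: calcium carbonate = 1.638 kg, phthalo green = 2.025 kg, carbon black = 1.073 kg.
Total cost: 0.71·1.638 + 20.78·2.025 + 3.6·1.073 = 47.1053.

£47.11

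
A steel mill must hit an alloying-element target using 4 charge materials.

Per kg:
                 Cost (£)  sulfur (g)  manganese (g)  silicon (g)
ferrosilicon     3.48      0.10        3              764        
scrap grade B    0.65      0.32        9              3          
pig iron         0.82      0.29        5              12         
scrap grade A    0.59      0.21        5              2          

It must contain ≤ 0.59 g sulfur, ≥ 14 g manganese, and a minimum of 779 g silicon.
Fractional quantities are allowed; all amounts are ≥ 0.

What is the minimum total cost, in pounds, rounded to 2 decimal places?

£4.32

Treat it as an LP. Let x1 = kg of ferrosilicon, x2 = kg of scrap grade B, x3 = kg of pig iron, x4 = kg of scrap grade A.
Minimise 3.48x1 + 0.65x2 + 0.82x3 + 0.59x4 with:
  0.1x1 + 0.32x2 + 0.29x3 + 0.21x4 ≤ 0.59   (sulfur)
  3x1 + 9x2 + 5x3 + 5x4 ≥ 14   (manganese)
  764x1 + 3x2 + 12x3 + 2x4 ≥ 779   (silicon)
  x1, x2, x3, x4 ≥ 0.
At the optimum only ferrosilicon, scrap grade B are positive (pig iron, scrap grade A = 0). Binding constraints: manganese and silicon.
So ferrosilicon = 1.015 kg, scrap grade B = 1.217 kg.
Hence cost = 3.48·1.015 + 0.65·1.217 = £4.3233.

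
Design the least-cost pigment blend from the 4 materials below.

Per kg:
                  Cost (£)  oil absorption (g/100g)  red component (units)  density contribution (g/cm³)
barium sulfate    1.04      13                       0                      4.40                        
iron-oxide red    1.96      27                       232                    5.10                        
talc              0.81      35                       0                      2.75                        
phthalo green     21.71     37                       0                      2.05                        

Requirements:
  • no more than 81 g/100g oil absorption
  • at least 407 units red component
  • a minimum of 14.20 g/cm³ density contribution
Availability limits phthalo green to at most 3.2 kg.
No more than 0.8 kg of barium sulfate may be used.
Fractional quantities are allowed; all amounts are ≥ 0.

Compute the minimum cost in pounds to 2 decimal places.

This is a linear program. Let x1 = kg of barium sulfate, x2 = kg of iron-oxide red, x3 = kg of talc, x4 = kg of phthalo green.
min 1.04x1 + 1.96x2 + 0.81x3 + 21.71x4 s.t.:
  13x1 + 27x2 + 35x3 + 37x4 ≤ 81   (oil absorption)
  232x2 ≥ 407   (red component)
  4.4x1 + 5.1x2 + 2.75x3 + 2.05x4 ≥ 14.2   (density contribution)
  x4 ≤ 3.2
  x1 ≤ 0.8
  x1, x2, x3, x4 ≥ 0.
The cheapest feasible vertex uses only barium sulfate, iron-oxide red, talc; phthalo green is not used. Binding constraints: red component, density contribution, the barium sulfate cap.
So barium sulfate = 0.8 kg, iron-oxide red = 1.754 kg, talc = 0.6302 kg.
Total cost: 1.04·0.8 + 1.96·1.754 + 0.81·0.6302 = 4.7803.

£4.78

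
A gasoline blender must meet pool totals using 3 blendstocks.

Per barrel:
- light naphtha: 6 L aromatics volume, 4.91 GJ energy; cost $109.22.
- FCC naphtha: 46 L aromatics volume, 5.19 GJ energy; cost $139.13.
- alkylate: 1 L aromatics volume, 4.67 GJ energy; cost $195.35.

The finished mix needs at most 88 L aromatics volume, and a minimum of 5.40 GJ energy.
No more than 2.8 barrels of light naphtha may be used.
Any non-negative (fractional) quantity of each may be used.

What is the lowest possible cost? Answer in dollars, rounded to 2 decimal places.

Let x1 = barrels of light naphtha, x2 = barrels of FCC naphtha, x3 = barrels of alkylate.
min 109.22x1 + 139.13x2 + 195.35x3 with:
  6x1 + 46x2 + 1x3 ≤ 88   (aromatics volume)
  4.91x1 + 5.19x2 + 4.67x3 ≥ 5.4   (energy)
  x1 ≤ 2.8
  x1, x2, x3 ≥ 0.
At the optimum only light naphtha is positive (FCC naphtha, alkylate = 0). Binding constraint: energy.
So light naphtha = 1.0998 barrels.
Cost = 109.22·1.0998 = 120.1202.

$120.12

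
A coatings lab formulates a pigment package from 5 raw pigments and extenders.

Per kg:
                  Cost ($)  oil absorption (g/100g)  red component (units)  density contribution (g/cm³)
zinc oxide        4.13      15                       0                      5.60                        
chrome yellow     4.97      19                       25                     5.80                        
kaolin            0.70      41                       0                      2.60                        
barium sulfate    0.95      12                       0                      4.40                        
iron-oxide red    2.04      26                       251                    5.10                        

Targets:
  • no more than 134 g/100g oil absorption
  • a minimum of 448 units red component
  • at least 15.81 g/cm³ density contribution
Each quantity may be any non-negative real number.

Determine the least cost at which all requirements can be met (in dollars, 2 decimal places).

$5.09

This is a linear program. Let x1 = kg of zinc oxide, x2 = kg of chrome yellow, x3 = kg of kaolin, x4 = kg of barium sulfate, x5 = kg of iron-oxide red.
Minimize 4.13x1 + 4.97x2 + 0.7x3 + 0.95x4 + 2.04x5 s.t.:
  15x1 + 19x2 + 41x3 + 12x4 + 26x5 ≤ 134   (oil absorption)
  25x2 + 251x5 ≥ 448   (red component)
  5.6x1 + 5.8x2 + 2.6x3 + 4.4x4 + 5.1x5 ≥ 15.81   (density contribution)
  x1, x2, x3, x4, x5 ≥ 0.
The optimal basis is {barium sulfate, iron-oxide red}; zinc oxide, chrome yellow, kaolin drop out. The red component and density contribution requirements are met with equality.
Solving gives x4 = 1.524, x5 = 1.785.
Total cost: 0.95·1.524 + 2.04·1.785 = 5.0892.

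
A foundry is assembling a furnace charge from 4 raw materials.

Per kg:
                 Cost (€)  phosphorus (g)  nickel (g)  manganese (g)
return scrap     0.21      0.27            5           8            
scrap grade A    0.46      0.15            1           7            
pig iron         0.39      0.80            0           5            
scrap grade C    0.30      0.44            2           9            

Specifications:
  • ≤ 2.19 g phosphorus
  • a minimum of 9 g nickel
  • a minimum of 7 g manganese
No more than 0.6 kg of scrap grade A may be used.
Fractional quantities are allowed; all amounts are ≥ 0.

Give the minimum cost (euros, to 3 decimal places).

Treat it as an LP. Let x1 = kg of return scrap, x2 = kg of scrap grade A, x3 = kg of pig iron, x4 = kg of scrap grade C.
min 0.21x1 + 0.46x2 + 0.39x3 + 0.3x4 with:
  0.27x1 + 0.15x2 + 0.8x3 + 0.44x4 ≤ 2.19   (phosphorus)
  5x1 + 1x2 + 2x4 ≥ 9   (nickel)
  8x1 + 7x2 + 5x3 + 9x4 ≥ 7   (manganese)
  x2 ≤ 0.6
  x1, x2, x3, x4 ≥ 0.
The minimum-cost mix takes nothing from scrap grade A, pig iron, scrap grade C — only return scrap. There the nickel constraint is tight.
That vertex is x1 = 1.8.
Total cost: 0.21·1.8 = 0.37800.

€0.378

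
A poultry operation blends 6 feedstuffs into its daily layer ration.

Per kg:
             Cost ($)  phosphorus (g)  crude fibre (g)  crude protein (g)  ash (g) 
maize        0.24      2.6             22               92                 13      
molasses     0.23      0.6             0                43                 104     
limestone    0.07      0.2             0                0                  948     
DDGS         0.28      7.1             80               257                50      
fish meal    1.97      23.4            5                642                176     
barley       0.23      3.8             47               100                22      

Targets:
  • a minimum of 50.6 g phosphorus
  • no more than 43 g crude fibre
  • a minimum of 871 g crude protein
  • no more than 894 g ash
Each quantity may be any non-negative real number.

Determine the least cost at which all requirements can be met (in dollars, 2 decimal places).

$4.13

Let x1 = kg of maize, x2 = kg of molasses, x3 = kg of limestone, x4 = kg of DDGS, x5 = kg of fish meal, x6 = kg of barley.
min 0.24x1 + 0.23x2 + 0.07x3 + 0.28x4 + 1.97x5 + 0.23x6 s.t.:
  2.6x1 + 0.6x2 + 0.2x3 + 7.1x4 + 23.4x5 + 3.8x6 ≥ 50.6   (phosphorus)
  22x1 + 80x4 + 5x5 + 47x6 ≤ 43   (crude fibre)
  92x1 + 43x2 + 257x4 + 642x5 + 100x6 ≥ 871   (crude protein)
  13x1 + 104x2 + 948x3 + 50x4 + 176x5 + 22x6 ≤ 894   (ash)
  x1, x2, x3, x4, x5, x6 ≥ 0.
The minimum-cost mix takes nothing from maize, molasses, limestone, barley — only DDGS, fish meal. Binding constraints: phosphorus and crude fibre.
So DDGS = 0.4101 kg, fish meal = 2.038 kg.
Cost = 0.28·0.4101 + 1.97·2.038 = 4.1297.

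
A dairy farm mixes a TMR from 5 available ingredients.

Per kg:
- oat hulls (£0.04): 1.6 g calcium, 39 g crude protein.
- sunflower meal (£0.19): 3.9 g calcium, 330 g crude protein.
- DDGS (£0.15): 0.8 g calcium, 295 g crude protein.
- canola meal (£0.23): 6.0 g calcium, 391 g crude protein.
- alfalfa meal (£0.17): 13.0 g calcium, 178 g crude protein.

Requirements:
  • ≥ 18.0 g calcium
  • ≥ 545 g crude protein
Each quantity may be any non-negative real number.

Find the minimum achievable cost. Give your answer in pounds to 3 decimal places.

Set it up as a linear program. Let x1 = kg of oat hulls, x2 = kg of sunflower meal, x3 = kg of DDGS, x4 = kg of canola meal, x5 = kg of alfalfa meal.
Minimize 0.04x1 + 0.19x2 + 0.15x3 + 0.23x4 + 0.17x5 with:
  1.6x1 + 3.9x2 + 0.8x3 + 6x4 + 13x5 ≥ 18   (calcium)
  39x1 + 330x2 + 295x3 + 391x4 + 178x5 ≥ 545   (crude protein)
  x1, x2, x3, x4, x5 ≥ 0.
The cheapest feasible vertex uses only canola meal, alfalfa meal; oat hulls, sunflower meal, DDGS are not used. The calcium and crude protein requirements are met with equality.
Optimal quantities: canola meal = 0.9666 kg, alfalfa meal = 0.9385 kg.
Total cost: 0.23·0.9666 + 0.17·0.9385 = 0.38186.

£0.382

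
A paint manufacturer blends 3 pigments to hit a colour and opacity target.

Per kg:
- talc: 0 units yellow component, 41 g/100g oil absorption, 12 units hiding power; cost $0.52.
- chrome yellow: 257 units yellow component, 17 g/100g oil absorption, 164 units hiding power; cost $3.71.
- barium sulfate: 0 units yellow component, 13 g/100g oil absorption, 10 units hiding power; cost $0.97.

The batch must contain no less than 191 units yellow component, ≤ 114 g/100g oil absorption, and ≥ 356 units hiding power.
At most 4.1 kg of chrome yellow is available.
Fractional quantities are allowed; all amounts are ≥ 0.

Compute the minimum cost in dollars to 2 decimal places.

$8.05

Treat it as an LP. Let x1 = kg of talc, x2 = kg of chrome yellow, x3 = kg of barium sulfate.
Minimize 0.52x1 + 3.71x2 + 0.97x3 with:
  257x2 ≥ 191   (yellow component)
  41x1 + 17x2 + 13x3 ≤ 114   (oil absorption)
  12x1 + 164x2 + 10x3 ≥ 356   (hiding power)
  x2 ≤ 4.1
  x1, x2, x3 ≥ 0.
The optimal basis is {chrome yellow}; talc, barium sulfate drop out. Binding constraint: hiding power.
Solving gives x2 = 2.171.
Cost = 3.71·2.171 = 8.0544.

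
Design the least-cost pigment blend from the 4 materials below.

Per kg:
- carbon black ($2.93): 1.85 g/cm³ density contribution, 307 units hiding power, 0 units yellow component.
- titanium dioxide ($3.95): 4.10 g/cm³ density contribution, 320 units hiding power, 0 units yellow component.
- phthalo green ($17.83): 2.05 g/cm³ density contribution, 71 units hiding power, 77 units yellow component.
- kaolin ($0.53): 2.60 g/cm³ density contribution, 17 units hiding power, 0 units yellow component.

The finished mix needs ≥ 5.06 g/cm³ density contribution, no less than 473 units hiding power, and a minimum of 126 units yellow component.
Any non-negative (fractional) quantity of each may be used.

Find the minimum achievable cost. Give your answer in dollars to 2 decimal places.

$32.58

Let x1 = kg of carbon black, x2 = kg of titanium dioxide, x3 = kg of phthalo green, x4 = kg of kaolin.
min 2.93x1 + 3.95x2 + 17.83x3 + 0.53x4 subject to:
  1.85x1 + 4.1x2 + 2.05x3 + 2.6x4 ≥ 5.06   (density contribution)
  307x1 + 320x2 + 71x3 + 17x4 ≥ 473   (hiding power)
  77x3 ≥ 126   (yellow component)
  x1, x2, x3, x4 ≥ 0.
The cheapest feasible vertex uses only carbon black, phthalo green; titanium dioxide, kaolin are not used. The hiding power and yellow component requirements are met with equality.
So carbon black = 1.1623 kg, phthalo green = 1.6364 kg.
Total cost: 2.93·1.1623 + 17.83·1.6364 = 32.5826.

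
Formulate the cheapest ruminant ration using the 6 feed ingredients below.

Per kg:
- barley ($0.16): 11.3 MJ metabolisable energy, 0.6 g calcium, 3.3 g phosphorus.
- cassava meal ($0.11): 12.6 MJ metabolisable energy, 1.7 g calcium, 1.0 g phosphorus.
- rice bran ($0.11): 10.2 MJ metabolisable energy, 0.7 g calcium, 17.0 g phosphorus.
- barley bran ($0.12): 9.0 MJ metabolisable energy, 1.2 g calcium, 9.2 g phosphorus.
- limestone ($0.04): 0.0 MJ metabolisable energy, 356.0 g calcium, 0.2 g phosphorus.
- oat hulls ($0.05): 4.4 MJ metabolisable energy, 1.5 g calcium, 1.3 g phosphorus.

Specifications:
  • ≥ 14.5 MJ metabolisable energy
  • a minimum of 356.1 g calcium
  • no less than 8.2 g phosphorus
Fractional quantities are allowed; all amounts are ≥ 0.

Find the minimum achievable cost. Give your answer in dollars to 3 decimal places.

$0.175

This is a linear program. Let x1 = kg of barley, x2 = kg of cassava meal, x3 = kg of rice bran, x4 = kg of barley bran, x5 = kg of limestone, x6 = kg of oat hulls.
Minimise 0.16x1 + 0.11x2 + 0.11x3 + 0.12x4 + 0.04x5 + 0.05x6 s.t.:
  11.3x1 + 12.6x2 + 10.2x3 + 9x4 + 4.4x6 ≥ 14.5   (metabolisable energy)
  0.6x1 + 1.7x2 + 0.7x3 + 1.2x4 + 356x5 + 1.5x6 ≥ 356.1   (calcium)
  3.3x1 + 1x2 + 17x3 + 9.2x4 + 0.2x5 + 1.3x6 ≥ 8.2   (phosphorus)
  x1, x2, x3, x4, x5, x6 ≥ 0.
At the optimum only cassava meal, rice bran, limestone are positive (barley, barley bran, oat hulls = 0). Binding constraints: metabolisable energy, calcium, phosphorus.
So cassava meal = 0.8083 kg, rice bran = 0.4231 kg, limestone = 0.9956 kg.
Objective = 0.11·0.8083 + 0.11·0.4231 + 0.04·0.9956 = 0.17528.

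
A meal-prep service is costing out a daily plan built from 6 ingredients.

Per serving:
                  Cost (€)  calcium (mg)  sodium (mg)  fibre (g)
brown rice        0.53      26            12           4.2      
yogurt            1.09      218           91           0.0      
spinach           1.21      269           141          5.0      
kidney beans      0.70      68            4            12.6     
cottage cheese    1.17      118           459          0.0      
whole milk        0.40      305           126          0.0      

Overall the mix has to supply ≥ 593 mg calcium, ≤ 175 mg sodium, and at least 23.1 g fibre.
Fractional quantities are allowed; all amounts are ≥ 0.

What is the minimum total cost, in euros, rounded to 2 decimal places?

Let x1 = servings of brown rice, x2 = servings of yogurt, x3 = servings of spinach, x4 = servings of kidney beans, x5 = servings of cottage cheese, x6 = servings of whole milk.
Minimize 0.53x1 + 1.09x2 + 1.21x3 + 0.7x4 + 1.17x5 + 0.4x6 subject to:
  26x1 + 218x2 + 269x3 + 68x4 + 118x5 + 305x6 ≥ 593   (calcium)
  12x1 + 91x2 + 141x3 + 4x4 + 459x5 + 126x6 ≤ 175   (sodium)
  4.2x1 + 5x3 + 12.6x4 ≥ 23.1   (fibre)
  x1, x2, x3, x4, x5, x6 ≥ 0.
The cheapest feasible vertex uses only kidney beans, whole milk; brown rice, yogurt, spinach, cottage cheese are not used. Binding constraints: calcium and sodium.
Solving gives x4 = 2.905, x6 = 1.297.
Total cost: 0.7·2.905 + 0.4·1.297 = 2.5523.

€2.55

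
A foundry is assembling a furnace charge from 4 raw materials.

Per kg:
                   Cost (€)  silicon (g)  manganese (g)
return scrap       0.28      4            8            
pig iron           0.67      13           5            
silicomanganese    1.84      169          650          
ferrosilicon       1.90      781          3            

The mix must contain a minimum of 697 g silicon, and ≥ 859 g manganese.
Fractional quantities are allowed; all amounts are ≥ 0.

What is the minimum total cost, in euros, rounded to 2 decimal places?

€3.58

This is a linear program. Let x1 = kg of return scrap, x2 = kg of pig iron, x3 = kg of silicomanganese, x4 = kg of ferrosilicon.
Minimise 0.28x1 + 0.67x2 + 1.84x3 + 1.9x4 subject to:
  4x1 + 13x2 + 169x3 + 781x4 ≥ 697   (silicon)
  8x1 + 5x2 + 650x3 + 3x4 ≥ 859   (manganese)
  x1, x2, x3, x4 ≥ 0.
The minimum-cost mix takes nothing from return scrap, pig iron — only silicomanganese, ferrosilicon. There the silicon and manganese constraints are tight.
Optimal quantities: silicomanganese = 1.319 kg, ferrosilicon = 0.6071 kg.
Cost = 1.84·1.319 + 1.9·0.6071 = 3.5805.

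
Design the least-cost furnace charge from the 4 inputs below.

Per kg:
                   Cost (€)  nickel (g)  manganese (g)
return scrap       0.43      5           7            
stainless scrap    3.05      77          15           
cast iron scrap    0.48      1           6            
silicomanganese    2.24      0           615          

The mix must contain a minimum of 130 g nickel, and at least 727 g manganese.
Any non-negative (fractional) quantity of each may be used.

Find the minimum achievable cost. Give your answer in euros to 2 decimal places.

Let x1 = kg of return scrap, x2 = kg of stainless scrap, x3 = kg of cast iron scrap, x4 = kg of silicomanganese.
min 0.43x1 + 3.05x2 + 0.48x3 + 2.24x4 with:
  5x1 + 77x2 + 1x3 ≥ 130   (nickel)
  7x1 + 15x2 + 6x3 + 615x4 ≥ 727   (manganese)
  x1, x2, x3, x4 ≥ 0.
The minimum-cost mix takes nothing from return scrap, cast iron scrap — only stainless scrap, silicomanganese. The nickel and manganese requirements are met with equality.
That vertex is x2 = 1.68831, x4 = 1.14094.
Cost = 3.05·1.68831 + 2.24·1.14094 = 7.7051.

€7.71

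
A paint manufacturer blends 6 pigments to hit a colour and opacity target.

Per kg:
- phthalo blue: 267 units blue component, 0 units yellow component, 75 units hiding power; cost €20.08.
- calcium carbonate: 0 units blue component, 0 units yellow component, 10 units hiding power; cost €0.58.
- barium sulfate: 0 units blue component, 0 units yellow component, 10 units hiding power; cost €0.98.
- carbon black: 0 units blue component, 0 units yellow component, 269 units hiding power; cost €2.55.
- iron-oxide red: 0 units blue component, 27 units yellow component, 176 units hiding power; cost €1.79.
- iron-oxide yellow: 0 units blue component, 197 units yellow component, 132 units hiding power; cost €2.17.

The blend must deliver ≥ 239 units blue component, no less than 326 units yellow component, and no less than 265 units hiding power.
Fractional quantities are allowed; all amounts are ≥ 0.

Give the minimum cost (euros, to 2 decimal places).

€21.57

Set it up as a linear program. Let x1 = kg of phthalo blue, x2 = kg of calcium carbonate, x3 = kg of barium sulfate, x4 = kg of carbon black, x5 = kg of iron-oxide red, x6 = kg of iron-oxide yellow.
min 20.08x1 + 0.58x2 + 0.98x3 + 2.55x4 + 1.79x5 + 2.17x6 s.t.:
  267x1 ≥ 239   (blue component)
  27x5 + 197x6 ≥ 326   (yellow component)
  75x1 + 10x2 + 10x3 + 269x4 + 176x5 + 132x6 ≥ 265   (hiding power)
  x1, x2, x3, x4, x5, x6 ≥ 0.
The optimal basis is {phthalo blue, iron-oxide yellow}; calcium carbonate, barium sulfate, carbon black, iron-oxide red drop out. Binding constraints: blue component and yellow component.
Optimal quantities: phthalo blue = 0.89513 kg, iron-oxide yellow = 1.6548 kg.
Cost = 20.08·0.89513 + 2.17·1.6548 = 21.5651.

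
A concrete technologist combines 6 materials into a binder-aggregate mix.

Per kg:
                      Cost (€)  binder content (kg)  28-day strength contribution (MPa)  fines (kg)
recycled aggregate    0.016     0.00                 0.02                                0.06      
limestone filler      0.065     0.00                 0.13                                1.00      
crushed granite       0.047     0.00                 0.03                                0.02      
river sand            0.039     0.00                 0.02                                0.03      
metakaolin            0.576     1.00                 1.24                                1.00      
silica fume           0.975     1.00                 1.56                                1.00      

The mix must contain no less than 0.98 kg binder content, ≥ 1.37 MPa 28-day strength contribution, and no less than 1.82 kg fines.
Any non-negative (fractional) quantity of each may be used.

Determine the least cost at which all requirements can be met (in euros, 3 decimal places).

€0.640

Let x1 = kg of recycled aggregate, x2 = kg of limestone filler, x3 = kg of crushed granite, x4 = kg of river sand, x5 = kg of metakaolin, x6 = kg of silica fume.
Minimize 0.016x1 + 0.065x2 + 0.047x3 + 0.039x4 + 0.576x5 + 0.975x6 subject to:
  1x5 + 1x6 ≥ 0.98   (binder content)
  0.02x1 + 0.13x2 + 0.03x3 + 0.02x4 + 1.24x5 + 1.56x6 ≥ 1.37   (28-day strength contribution)
  0.06x1 + 1x2 + 0.02x3 + 0.03x4 + 1x5 + 1x6 ≥ 1.82   (fines)
  x1, x2, x3, x4, x5, x6 ≥ 0.
The cheapest feasible vertex uses only limestone filler, metakaolin; recycled aggregate, crushed granite, river sand, silica fume are not used. There the 28-day strength contribution and fines constraints are tight.
That vertex is x2 = 0.7989, x5 = 1.021.
Hence cost = 0.065·0.7989 + 0.576·1.021 = €0.64002.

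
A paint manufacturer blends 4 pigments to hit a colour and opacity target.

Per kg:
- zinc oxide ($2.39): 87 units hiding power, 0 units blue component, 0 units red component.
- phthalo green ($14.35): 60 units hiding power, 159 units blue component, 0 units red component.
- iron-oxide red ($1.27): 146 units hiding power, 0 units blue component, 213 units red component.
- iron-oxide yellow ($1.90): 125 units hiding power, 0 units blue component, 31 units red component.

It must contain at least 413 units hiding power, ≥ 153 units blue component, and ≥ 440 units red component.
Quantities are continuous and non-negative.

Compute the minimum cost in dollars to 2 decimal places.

$16.90

Let x1 = kg of zinc oxide, x2 = kg of phthalo green, x3 = kg of iron-oxide red, x4 = kg of iron-oxide yellow.
Minimise 2.39x1 + 14.35x2 + 1.27x3 + 1.9x4 with:
  87x1 + 60x2 + 146x3 + 125x4 ≥ 413   (hiding power)
  159x2 ≥ 153   (blue component)
  213x3 + 31x4 ≥ 440   (red component)
  x1, x2, x3, x4 ≥ 0.
At the optimum only phthalo green, iron-oxide red are positive (zinc oxide, iron-oxide yellow = 0). The hiding power and blue component requirements are met with equality.
So phthalo green = 0.9623 kg, iron-oxide red = 2.433 kg.
Total cost: 14.35·0.9623 + 1.27·2.433 = 16.8989.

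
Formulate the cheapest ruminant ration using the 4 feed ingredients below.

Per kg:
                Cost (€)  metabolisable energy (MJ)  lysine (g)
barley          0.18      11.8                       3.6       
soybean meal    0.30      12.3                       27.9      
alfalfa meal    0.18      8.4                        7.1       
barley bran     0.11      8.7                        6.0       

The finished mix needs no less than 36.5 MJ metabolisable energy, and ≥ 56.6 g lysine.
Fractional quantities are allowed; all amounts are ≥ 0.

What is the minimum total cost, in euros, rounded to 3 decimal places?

€0.695

Let x1 = kg of barley, x2 = kg of soybean meal, x3 = kg of alfalfa meal, x4 = kg of barley bran.
Minimise 0.18x1 + 0.3x2 + 0.18x3 + 0.11x4 s.t.:
  11.8x1 + 12.3x2 + 8.4x3 + 8.7x4 ≥ 36.5   (metabolisable energy)
  3.6x1 + 27.9x2 + 7.1x3 + 6x4 ≥ 56.6   (lysine)
  x1, x2, x3, x4 ≥ 0.
At the optimum only soybean meal, barley bran are positive (barley, alfalfa meal = 0). The metabolisable energy and lysine requirements are met with equality.
That vertex is x2 = 1.619, x4 = 1.907.
Objective = 0.3·1.619 + 0.11·1.907 = 0.69547.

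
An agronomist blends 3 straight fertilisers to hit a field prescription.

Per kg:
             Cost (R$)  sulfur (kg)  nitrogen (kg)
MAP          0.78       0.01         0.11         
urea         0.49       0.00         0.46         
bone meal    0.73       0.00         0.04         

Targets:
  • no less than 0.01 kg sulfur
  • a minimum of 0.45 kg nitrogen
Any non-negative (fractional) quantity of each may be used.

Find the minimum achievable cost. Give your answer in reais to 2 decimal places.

R$1.14

Treat it as an LP. Let x1 = kg of MAP, x2 = kg of urea, x3 = kg of bone meal.
min 0.78x1 + 0.49x2 + 0.73x3 subject to:
  0.01x1 ≥ 0.01   (sulfur)
  0.11x1 + 0.46x2 + 0.04x3 ≥ 0.45   (nitrogen)
  x1, x2, x3 ≥ 0.
The cheapest feasible vertex uses only MAP, urea; bone meal is not used. There the sulfur and nitrogen constraints are tight.
Solving gives x1 = 1, x2 = 0.7391.
Cost = 0.78·1 + 0.49·0.7391 = 1.1422.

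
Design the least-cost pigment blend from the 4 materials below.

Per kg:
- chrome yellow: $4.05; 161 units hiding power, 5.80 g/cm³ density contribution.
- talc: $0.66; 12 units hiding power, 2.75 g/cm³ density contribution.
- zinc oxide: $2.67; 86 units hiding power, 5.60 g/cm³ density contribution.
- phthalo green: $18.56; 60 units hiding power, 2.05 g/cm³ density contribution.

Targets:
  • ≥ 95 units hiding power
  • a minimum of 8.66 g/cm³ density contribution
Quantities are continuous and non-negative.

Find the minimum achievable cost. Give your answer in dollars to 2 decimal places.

Let x1 = kg of chrome yellow, x2 = kg of talc, x3 = kg of zinc oxide, x4 = kg of phthalo green.
Minimise 4.05x1 + 0.66x2 + 2.67x3 + 18.56x4 with:
  161x1 + 12x2 + 86x3 + 60x4 ≥ 95   (hiding power)
  5.8x1 + 2.75x2 + 5.6x3 + 2.05x4 ≥ 8.66   (density contribution)
  x1, x2, x3, x4 ≥ 0.
At the optimum only chrome yellow, talc are positive (zinc oxide, phthalo green = 0). The hiding power and density contribution requirements are met with equality.
Optimal quantities: chrome yellow = 0.4216 kg, talc = 2.26 kg.
Hence cost = 4.05·0.4216 + 0.66·2.26 = $3.1991.

$3.20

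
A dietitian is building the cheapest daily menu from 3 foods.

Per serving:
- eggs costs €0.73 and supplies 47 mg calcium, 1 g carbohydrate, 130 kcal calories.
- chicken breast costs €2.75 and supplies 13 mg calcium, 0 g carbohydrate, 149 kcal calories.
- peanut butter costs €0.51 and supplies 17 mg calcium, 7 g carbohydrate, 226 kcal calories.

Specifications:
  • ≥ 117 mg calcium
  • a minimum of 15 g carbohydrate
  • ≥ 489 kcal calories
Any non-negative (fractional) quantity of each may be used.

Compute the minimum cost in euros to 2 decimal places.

€2.28

Let x1 = servings of eggs, x2 = servings of chicken breast, x3 = servings of peanut butter.
Minimise 0.73x1 + 2.75x2 + 0.51x3 s.t.:
  47x1 + 13x2 + 17x3 ≥ 117   (calcium)
  1x1 + 7x3 ≥ 15   (carbohydrate)
  130x1 + 149x2 + 226x3 ≥ 489   (calories)
  x1, x2, x3 ≥ 0.
The minimum-cost mix takes nothing from chicken breast — only eggs, peanut butter. The calcium and carbohydrate requirements are met with equality.
Optimal quantities: eggs = 1.808 servings, peanut butter = 1.885 servings.
Total cost: 0.73·1.808 + 0.51·1.885 = 2.2812.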